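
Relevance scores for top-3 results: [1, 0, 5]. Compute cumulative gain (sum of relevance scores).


Cumulative Gain = sum of relevance scores
Position 1: rel=1, running sum=1
Position 2: rel=0, running sum=1
Position 3: rel=5, running sum=6
CG = 6

6


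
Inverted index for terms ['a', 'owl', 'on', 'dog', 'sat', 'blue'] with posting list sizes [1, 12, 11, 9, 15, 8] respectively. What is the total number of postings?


Summing posting list sizes:
'a': 1 postings
'owl': 12 postings
'on': 11 postings
'dog': 9 postings
'sat': 15 postings
'blue': 8 postings
Total = 1 + 12 + 11 + 9 + 15 + 8 = 56

56


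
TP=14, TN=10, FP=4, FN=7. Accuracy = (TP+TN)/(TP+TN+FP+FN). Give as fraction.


Accuracy = (TP + TN) / (TP + TN + FP + FN)
TP + TN = 14 + 10 = 24
Total = 14 + 10 + 4 + 7 = 35
Accuracy = 24 / 35 = 24/35

24/35


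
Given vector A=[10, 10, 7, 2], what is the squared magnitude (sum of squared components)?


|A|^2 = sum of squared components
A[0]^2 = 10^2 = 100
A[1]^2 = 10^2 = 100
A[2]^2 = 7^2 = 49
A[3]^2 = 2^2 = 4
Sum = 100 + 100 + 49 + 4 = 253

253


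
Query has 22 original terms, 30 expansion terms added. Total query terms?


Original terms: 22
Expansion terms: 30
Total = 22 + 30 = 52

52


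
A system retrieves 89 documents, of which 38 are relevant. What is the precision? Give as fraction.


Precision = relevant_retrieved / total_retrieved
= 38 / 89
= 38 / (38 + 51)
= 38/89

38/89


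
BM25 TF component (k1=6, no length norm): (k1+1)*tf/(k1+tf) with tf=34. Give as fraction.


BM25 TF component = (k1+1)*tf / (k1+tf)
k1 = 6, tf = 34
Numerator = (6+1)*34 = 238
Denominator = 6 + 34 = 40
= 238/40 = 119/20

119/20


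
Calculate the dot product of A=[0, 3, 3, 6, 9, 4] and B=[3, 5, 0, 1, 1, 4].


Dot product = sum of element-wise products
A[0]*B[0] = 0*3 = 0
A[1]*B[1] = 3*5 = 15
A[2]*B[2] = 3*0 = 0
A[3]*B[3] = 6*1 = 6
A[4]*B[4] = 9*1 = 9
A[5]*B[5] = 4*4 = 16
Sum = 0 + 15 + 0 + 6 + 9 + 16 = 46

46


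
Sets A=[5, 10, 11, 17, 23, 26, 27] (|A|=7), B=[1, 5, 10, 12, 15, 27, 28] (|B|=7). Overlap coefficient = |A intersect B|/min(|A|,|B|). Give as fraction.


A intersect B = [5, 10, 27]
|A intersect B| = 3
min(|A|, |B|) = min(7, 7) = 7
Overlap = 3 / 7 = 3/7

3/7


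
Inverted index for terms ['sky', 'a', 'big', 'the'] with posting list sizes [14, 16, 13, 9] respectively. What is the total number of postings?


Summing posting list sizes:
'sky': 14 postings
'a': 16 postings
'big': 13 postings
'the': 9 postings
Total = 14 + 16 + 13 + 9 = 52

52


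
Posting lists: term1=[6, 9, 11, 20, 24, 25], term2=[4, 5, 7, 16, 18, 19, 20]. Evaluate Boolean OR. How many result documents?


Boolean OR: find union of posting lists
term1 docs: [6, 9, 11, 20, 24, 25]
term2 docs: [4, 5, 7, 16, 18, 19, 20]
Union: [4, 5, 6, 7, 9, 11, 16, 18, 19, 20, 24, 25]
|union| = 12

12


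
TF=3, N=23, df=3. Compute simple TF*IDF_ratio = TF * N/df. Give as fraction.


TF * (N/df)
= 3 * (23/3)
= 3 * 23/3
= 23

23


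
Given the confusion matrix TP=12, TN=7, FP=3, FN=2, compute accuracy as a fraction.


Accuracy = (TP + TN) / (TP + TN + FP + FN)
TP + TN = 12 + 7 = 19
Total = 12 + 7 + 3 + 2 = 24
Accuracy = 19 / 24 = 19/24

19/24


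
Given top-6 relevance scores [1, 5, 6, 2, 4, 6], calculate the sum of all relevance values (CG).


Cumulative Gain = sum of relevance scores
Position 1: rel=1, running sum=1
Position 2: rel=5, running sum=6
Position 3: rel=6, running sum=12
Position 4: rel=2, running sum=14
Position 5: rel=4, running sum=18
Position 6: rel=6, running sum=24
CG = 24

24


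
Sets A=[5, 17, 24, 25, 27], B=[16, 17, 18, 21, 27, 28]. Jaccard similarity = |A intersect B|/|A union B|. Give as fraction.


A intersect B = [17, 27]
|A intersect B| = 2
A union B = [5, 16, 17, 18, 21, 24, 25, 27, 28]
|A union B| = 9
Jaccard = 2/9 = 2/9

2/9


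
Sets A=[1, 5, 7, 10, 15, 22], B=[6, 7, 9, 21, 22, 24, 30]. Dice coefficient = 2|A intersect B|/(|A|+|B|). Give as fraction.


A intersect B = [7, 22]
|A intersect B| = 2
|A| = 6, |B| = 7
Dice = 2*2 / (6+7)
= 4 / 13 = 4/13

4/13


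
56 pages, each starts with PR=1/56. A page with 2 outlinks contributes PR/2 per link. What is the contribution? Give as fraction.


Initial PR = 1/56 = 1/56
Outlinks = 2
Contribution per link = PR / outlinks
= 1/56 / 2
= 1/112

1/112


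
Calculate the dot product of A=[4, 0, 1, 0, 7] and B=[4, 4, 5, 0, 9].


Dot product = sum of element-wise products
A[0]*B[0] = 4*4 = 16
A[1]*B[1] = 0*4 = 0
A[2]*B[2] = 1*5 = 5
A[3]*B[3] = 0*0 = 0
A[4]*B[4] = 7*9 = 63
Sum = 16 + 0 + 5 + 0 + 63 = 84

84


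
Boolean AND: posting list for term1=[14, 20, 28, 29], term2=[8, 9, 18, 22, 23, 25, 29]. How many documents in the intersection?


Boolean AND: find intersection of posting lists
term1 docs: [14, 20, 28, 29]
term2 docs: [8, 9, 18, 22, 23, 25, 29]
Intersection: [29]
|intersection| = 1

1


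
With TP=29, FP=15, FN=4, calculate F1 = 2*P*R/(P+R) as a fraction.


F1 = 2 * P * R / (P + R)
P = TP/(TP+FP) = 29/44 = 29/44
R = TP/(TP+FN) = 29/33 = 29/33
2 * P * R = 2 * 29/44 * 29/33 = 841/726
P + R = 29/44 + 29/33 = 203/132
F1 = 841/726 / 203/132 = 58/77

58/77


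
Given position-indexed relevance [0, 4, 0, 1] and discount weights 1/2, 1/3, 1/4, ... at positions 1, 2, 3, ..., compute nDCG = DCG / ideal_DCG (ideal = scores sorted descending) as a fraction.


Position discount weights w_i = 1/(i+1) for i=1..4:
Weights = [1/2, 1/3, 1/4, 1/5]
Actual relevance: [0, 4, 0, 1]
DCG = 0/2 + 4/3 + 0/4 + 1/5 = 23/15
Ideal relevance (sorted desc): [4, 1, 0, 0]
Ideal DCG = 4/2 + 1/3 + 0/4 + 0/5 = 7/3
nDCG = DCG / ideal_DCG = 23/15 / 7/3 = 23/35

23/35


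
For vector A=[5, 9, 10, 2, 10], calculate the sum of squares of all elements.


|A|^2 = sum of squared components
A[0]^2 = 5^2 = 25
A[1]^2 = 9^2 = 81
A[2]^2 = 10^2 = 100
A[3]^2 = 2^2 = 4
A[4]^2 = 10^2 = 100
Sum = 25 + 81 + 100 + 4 + 100 = 310

310


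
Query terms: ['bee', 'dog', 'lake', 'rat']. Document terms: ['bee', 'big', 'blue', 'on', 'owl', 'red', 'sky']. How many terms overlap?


Query terms: ['bee', 'dog', 'lake', 'rat']
Document terms: ['bee', 'big', 'blue', 'on', 'owl', 'red', 'sky']
Common terms: ['bee']
Overlap count = 1

1


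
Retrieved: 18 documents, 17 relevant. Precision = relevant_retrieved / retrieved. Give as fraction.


Precision = relevant_retrieved / total_retrieved
= 17 / 18
= 17 / (17 + 1)
= 17/18

17/18


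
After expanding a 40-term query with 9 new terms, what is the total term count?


Original terms: 40
Expansion terms: 9
Total = 40 + 9 = 49

49


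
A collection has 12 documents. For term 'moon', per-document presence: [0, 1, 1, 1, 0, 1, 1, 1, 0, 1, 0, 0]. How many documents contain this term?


Checking each document for 'moon':
Doc 1: absent
Doc 2: present
Doc 3: present
Doc 4: present
Doc 5: absent
Doc 6: present
Doc 7: present
Doc 8: present
Doc 9: absent
Doc 10: present
Doc 11: absent
Doc 12: absent
df = sum of presences = 0 + 1 + 1 + 1 + 0 + 1 + 1 + 1 + 0 + 1 + 0 + 0 = 7

7


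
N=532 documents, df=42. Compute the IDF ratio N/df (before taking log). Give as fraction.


IDF ratio = N / df
= 532 / 42
= 38/3

38/3


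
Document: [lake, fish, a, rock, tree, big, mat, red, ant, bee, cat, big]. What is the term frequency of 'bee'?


Document has 12 words
Scanning for 'bee':
Found at positions: [9]
Count = 1

1


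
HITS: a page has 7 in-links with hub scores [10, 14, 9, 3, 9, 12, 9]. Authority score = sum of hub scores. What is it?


Authority = sum of hub scores of in-linkers
In-link 1: hub score = 10
In-link 2: hub score = 14
In-link 3: hub score = 9
In-link 4: hub score = 3
In-link 5: hub score = 9
In-link 6: hub score = 12
In-link 7: hub score = 9
Authority = 10 + 14 + 9 + 3 + 9 + 12 + 9 = 66

66


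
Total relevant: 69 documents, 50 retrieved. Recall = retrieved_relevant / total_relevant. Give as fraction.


Recall = retrieved_relevant / total_relevant
= 50 / 69
= 50 / (50 + 19)
= 50/69

50/69


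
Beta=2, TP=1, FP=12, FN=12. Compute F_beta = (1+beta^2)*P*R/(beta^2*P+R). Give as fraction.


P = TP/(TP+FP) = 1/13 = 1/13
R = TP/(TP+FN) = 1/13 = 1/13
beta^2 = 2^2 = 4
(1 + beta^2) = 5
Numerator = (1+beta^2)*P*R = 5/169
Denominator = beta^2*P + R = 4/13 + 1/13 = 5/13
F_beta = 1/13

1/13


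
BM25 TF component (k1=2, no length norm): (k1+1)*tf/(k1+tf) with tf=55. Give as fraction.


BM25 TF component = (k1+1)*tf / (k1+tf)
k1 = 2, tf = 55
Numerator = (2+1)*55 = 165
Denominator = 2 + 55 = 57
= 165/57 = 55/19

55/19


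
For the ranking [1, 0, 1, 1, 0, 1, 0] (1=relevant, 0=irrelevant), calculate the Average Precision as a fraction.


Computing P@k for each relevant position:
Position 1: relevant, P@1 = 1/1 = 1
Position 2: not relevant
Position 3: relevant, P@3 = 2/3 = 2/3
Position 4: relevant, P@4 = 3/4 = 3/4
Position 5: not relevant
Position 6: relevant, P@6 = 4/6 = 2/3
Position 7: not relevant
Sum of P@k = 1 + 2/3 + 3/4 + 2/3 = 37/12
AP = 37/12 / 4 = 37/48

37/48


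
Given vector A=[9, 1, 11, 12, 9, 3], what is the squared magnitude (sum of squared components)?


|A|^2 = sum of squared components
A[0]^2 = 9^2 = 81
A[1]^2 = 1^2 = 1
A[2]^2 = 11^2 = 121
A[3]^2 = 12^2 = 144
A[4]^2 = 9^2 = 81
A[5]^2 = 3^2 = 9
Sum = 81 + 1 + 121 + 144 + 81 + 9 = 437

437


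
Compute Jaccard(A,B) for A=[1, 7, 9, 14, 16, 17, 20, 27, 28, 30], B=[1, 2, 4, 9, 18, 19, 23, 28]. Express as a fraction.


A intersect B = [1, 9, 28]
|A intersect B| = 3
A union B = [1, 2, 4, 7, 9, 14, 16, 17, 18, 19, 20, 23, 27, 28, 30]
|A union B| = 15
Jaccard = 3/15 = 1/5

1/5


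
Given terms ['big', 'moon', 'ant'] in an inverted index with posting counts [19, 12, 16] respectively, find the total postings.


Summing posting list sizes:
'big': 19 postings
'moon': 12 postings
'ant': 16 postings
Total = 19 + 12 + 16 = 47

47


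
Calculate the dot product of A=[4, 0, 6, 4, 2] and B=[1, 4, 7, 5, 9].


Dot product = sum of element-wise products
A[0]*B[0] = 4*1 = 4
A[1]*B[1] = 0*4 = 0
A[2]*B[2] = 6*7 = 42
A[3]*B[3] = 4*5 = 20
A[4]*B[4] = 2*9 = 18
Sum = 4 + 0 + 42 + 20 + 18 = 84

84


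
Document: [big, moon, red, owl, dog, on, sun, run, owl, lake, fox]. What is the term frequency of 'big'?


Document has 11 words
Scanning for 'big':
Found at positions: [0]
Count = 1

1


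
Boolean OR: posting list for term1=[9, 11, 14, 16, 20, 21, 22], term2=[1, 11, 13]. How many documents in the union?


Boolean OR: find union of posting lists
term1 docs: [9, 11, 14, 16, 20, 21, 22]
term2 docs: [1, 11, 13]
Union: [1, 9, 11, 13, 14, 16, 20, 21, 22]
|union| = 9

9


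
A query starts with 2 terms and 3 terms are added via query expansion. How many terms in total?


Original terms: 2
Expansion terms: 3
Total = 2 + 3 = 5

5


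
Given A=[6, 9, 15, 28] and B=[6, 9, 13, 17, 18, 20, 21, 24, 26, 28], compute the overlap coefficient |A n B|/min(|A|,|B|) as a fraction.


A intersect B = [6, 9, 28]
|A intersect B| = 3
min(|A|, |B|) = min(4, 10) = 4
Overlap = 3 / 4 = 3/4

3/4


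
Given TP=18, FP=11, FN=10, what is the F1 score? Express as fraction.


F1 = 2 * P * R / (P + R)
P = TP/(TP+FP) = 18/29 = 18/29
R = TP/(TP+FN) = 18/28 = 9/14
2 * P * R = 2 * 18/29 * 9/14 = 162/203
P + R = 18/29 + 9/14 = 513/406
F1 = 162/203 / 513/406 = 12/19

12/19


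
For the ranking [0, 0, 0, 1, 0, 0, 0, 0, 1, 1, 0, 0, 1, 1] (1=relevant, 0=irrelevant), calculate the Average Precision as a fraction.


Computing P@k for each relevant position:
Position 1: not relevant
Position 2: not relevant
Position 3: not relevant
Position 4: relevant, P@4 = 1/4 = 1/4
Position 5: not relevant
Position 6: not relevant
Position 7: not relevant
Position 8: not relevant
Position 9: relevant, P@9 = 2/9 = 2/9
Position 10: relevant, P@10 = 3/10 = 3/10
Position 11: not relevant
Position 12: not relevant
Position 13: relevant, P@13 = 4/13 = 4/13
Position 14: relevant, P@14 = 5/14 = 5/14
Sum of P@k = 1/4 + 2/9 + 3/10 + 4/13 + 5/14 = 23539/16380
AP = 23539/16380 / 5 = 23539/81900

23539/81900


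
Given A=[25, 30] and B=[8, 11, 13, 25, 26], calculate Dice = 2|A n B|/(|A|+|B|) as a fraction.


A intersect B = [25]
|A intersect B| = 1
|A| = 2, |B| = 5
Dice = 2*1 / (2+5)
= 2 / 7 = 2/7

2/7


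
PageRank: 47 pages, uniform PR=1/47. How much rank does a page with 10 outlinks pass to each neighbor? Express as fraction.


Initial PR = 1/47 = 1/47
Outlinks = 10
Contribution per link = PR / outlinks
= 1/47 / 10
= 1/470

1/470


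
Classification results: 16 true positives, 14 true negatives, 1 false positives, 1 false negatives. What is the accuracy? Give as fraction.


Accuracy = (TP + TN) / (TP + TN + FP + FN)
TP + TN = 16 + 14 = 30
Total = 16 + 14 + 1 + 1 = 32
Accuracy = 30 / 32 = 15/16

15/16


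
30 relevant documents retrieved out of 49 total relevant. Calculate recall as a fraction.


Recall = retrieved_relevant / total_relevant
= 30 / 49
= 30 / (30 + 19)
= 30/49

30/49


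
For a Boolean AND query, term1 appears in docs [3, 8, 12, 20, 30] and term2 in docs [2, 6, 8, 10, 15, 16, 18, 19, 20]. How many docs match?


Boolean AND: find intersection of posting lists
term1 docs: [3, 8, 12, 20, 30]
term2 docs: [2, 6, 8, 10, 15, 16, 18, 19, 20]
Intersection: [8, 20]
|intersection| = 2

2


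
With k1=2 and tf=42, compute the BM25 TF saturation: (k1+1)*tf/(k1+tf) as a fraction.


BM25 TF component = (k1+1)*tf / (k1+tf)
k1 = 2, tf = 42
Numerator = (2+1)*42 = 126
Denominator = 2 + 42 = 44
= 126/44 = 63/22

63/22


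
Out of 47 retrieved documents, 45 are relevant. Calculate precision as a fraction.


Precision = relevant_retrieved / total_retrieved
= 45 / 47
= 45 / (45 + 2)
= 45/47

45/47


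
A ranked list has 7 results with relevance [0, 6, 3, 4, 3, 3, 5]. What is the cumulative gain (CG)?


Cumulative Gain = sum of relevance scores
Position 1: rel=0, running sum=0
Position 2: rel=6, running sum=6
Position 3: rel=3, running sum=9
Position 4: rel=4, running sum=13
Position 5: rel=3, running sum=16
Position 6: rel=3, running sum=19
Position 7: rel=5, running sum=24
CG = 24

24


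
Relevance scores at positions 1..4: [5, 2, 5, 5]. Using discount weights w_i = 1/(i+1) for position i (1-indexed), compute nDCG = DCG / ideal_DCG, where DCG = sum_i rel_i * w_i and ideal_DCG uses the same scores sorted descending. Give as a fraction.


Position discount weights w_i = 1/(i+1) for i=1..4:
Weights = [1/2, 1/3, 1/4, 1/5]
Actual relevance: [5, 2, 5, 5]
DCG = 5/2 + 2/3 + 5/4 + 5/5 = 65/12
Ideal relevance (sorted desc): [5, 5, 5, 2]
Ideal DCG = 5/2 + 5/3 + 5/4 + 2/5 = 349/60
nDCG = DCG / ideal_DCG = 65/12 / 349/60 = 325/349

325/349


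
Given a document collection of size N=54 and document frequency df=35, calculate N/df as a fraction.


IDF ratio = N / df
= 54 / 35
= 54/35

54/35


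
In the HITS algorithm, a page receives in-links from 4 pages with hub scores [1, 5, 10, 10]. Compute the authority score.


Authority = sum of hub scores of in-linkers
In-link 1: hub score = 1
In-link 2: hub score = 5
In-link 3: hub score = 10
In-link 4: hub score = 10
Authority = 1 + 5 + 10 + 10 = 26

26


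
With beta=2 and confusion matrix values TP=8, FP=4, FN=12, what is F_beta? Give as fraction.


P = TP/(TP+FP) = 8/12 = 2/3
R = TP/(TP+FN) = 8/20 = 2/5
beta^2 = 2^2 = 4
(1 + beta^2) = 5
Numerator = (1+beta^2)*P*R = 4/3
Denominator = beta^2*P + R = 8/3 + 2/5 = 46/15
F_beta = 10/23

10/23


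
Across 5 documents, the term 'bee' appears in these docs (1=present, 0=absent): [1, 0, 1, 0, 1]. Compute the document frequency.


Checking each document for 'bee':
Doc 1: present
Doc 2: absent
Doc 3: present
Doc 4: absent
Doc 5: present
df = sum of presences = 1 + 0 + 1 + 0 + 1 = 3

3


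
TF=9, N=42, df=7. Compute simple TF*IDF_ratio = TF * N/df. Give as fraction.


TF * (N/df)
= 9 * (42/7)
= 9 * 6
= 54

54


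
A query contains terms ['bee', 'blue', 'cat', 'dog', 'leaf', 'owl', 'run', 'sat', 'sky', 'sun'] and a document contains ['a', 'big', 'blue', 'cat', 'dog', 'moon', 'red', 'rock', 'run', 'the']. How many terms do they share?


Query terms: ['bee', 'blue', 'cat', 'dog', 'leaf', 'owl', 'run', 'sat', 'sky', 'sun']
Document terms: ['a', 'big', 'blue', 'cat', 'dog', 'moon', 'red', 'rock', 'run', 'the']
Common terms: ['blue', 'cat', 'dog', 'run']
Overlap count = 4

4


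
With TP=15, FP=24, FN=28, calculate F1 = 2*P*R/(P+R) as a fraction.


F1 = 2 * P * R / (P + R)
P = TP/(TP+FP) = 15/39 = 5/13
R = TP/(TP+FN) = 15/43 = 15/43
2 * P * R = 2 * 5/13 * 15/43 = 150/559
P + R = 5/13 + 15/43 = 410/559
F1 = 150/559 / 410/559 = 15/41

15/41


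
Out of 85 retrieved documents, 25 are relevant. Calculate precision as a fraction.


Precision = relevant_retrieved / total_retrieved
= 25 / 85
= 25 / (25 + 60)
= 5/17

5/17


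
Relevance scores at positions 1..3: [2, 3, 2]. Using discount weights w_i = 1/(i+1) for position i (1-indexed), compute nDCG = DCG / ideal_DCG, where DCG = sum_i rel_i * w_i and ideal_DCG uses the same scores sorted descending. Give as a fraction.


Position discount weights w_i = 1/(i+1) for i=1..3:
Weights = [1/2, 1/3, 1/4]
Actual relevance: [2, 3, 2]
DCG = 2/2 + 3/3 + 2/4 = 5/2
Ideal relevance (sorted desc): [3, 2, 2]
Ideal DCG = 3/2 + 2/3 + 2/4 = 8/3
nDCG = DCG / ideal_DCG = 5/2 / 8/3 = 15/16

15/16


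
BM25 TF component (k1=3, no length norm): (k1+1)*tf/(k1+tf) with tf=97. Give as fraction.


BM25 TF component = (k1+1)*tf / (k1+tf)
k1 = 3, tf = 97
Numerator = (3+1)*97 = 388
Denominator = 3 + 97 = 100
= 388/100 = 97/25

97/25


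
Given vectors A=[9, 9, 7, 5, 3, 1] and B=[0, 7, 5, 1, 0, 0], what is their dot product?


Dot product = sum of element-wise products
A[0]*B[0] = 9*0 = 0
A[1]*B[1] = 9*7 = 63
A[2]*B[2] = 7*5 = 35
A[3]*B[3] = 5*1 = 5
A[4]*B[4] = 3*0 = 0
A[5]*B[5] = 1*0 = 0
Sum = 0 + 63 + 35 + 5 + 0 + 0 = 103

103


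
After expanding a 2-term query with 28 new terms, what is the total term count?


Original terms: 2
Expansion terms: 28
Total = 2 + 28 = 30

30


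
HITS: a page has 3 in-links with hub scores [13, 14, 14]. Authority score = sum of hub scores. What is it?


Authority = sum of hub scores of in-linkers
In-link 1: hub score = 13
In-link 2: hub score = 14
In-link 3: hub score = 14
Authority = 13 + 14 + 14 = 41

41


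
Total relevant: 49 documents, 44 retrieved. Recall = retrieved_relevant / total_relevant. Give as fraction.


Recall = retrieved_relevant / total_relevant
= 44 / 49
= 44 / (44 + 5)
= 44/49

44/49


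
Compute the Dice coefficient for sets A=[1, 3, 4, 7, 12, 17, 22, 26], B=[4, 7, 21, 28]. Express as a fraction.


A intersect B = [4, 7]
|A intersect B| = 2
|A| = 8, |B| = 4
Dice = 2*2 / (8+4)
= 4 / 12 = 1/3

1/3


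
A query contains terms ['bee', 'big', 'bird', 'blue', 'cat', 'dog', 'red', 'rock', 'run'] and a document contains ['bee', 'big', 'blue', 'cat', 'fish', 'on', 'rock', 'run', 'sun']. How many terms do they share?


Query terms: ['bee', 'big', 'bird', 'blue', 'cat', 'dog', 'red', 'rock', 'run']
Document terms: ['bee', 'big', 'blue', 'cat', 'fish', 'on', 'rock', 'run', 'sun']
Common terms: ['bee', 'big', 'blue', 'cat', 'rock', 'run']
Overlap count = 6

6


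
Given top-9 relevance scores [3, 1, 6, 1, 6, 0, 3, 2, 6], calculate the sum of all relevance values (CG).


Cumulative Gain = sum of relevance scores
Position 1: rel=3, running sum=3
Position 2: rel=1, running sum=4
Position 3: rel=6, running sum=10
Position 4: rel=1, running sum=11
Position 5: rel=6, running sum=17
Position 6: rel=0, running sum=17
Position 7: rel=3, running sum=20
Position 8: rel=2, running sum=22
Position 9: rel=6, running sum=28
CG = 28

28


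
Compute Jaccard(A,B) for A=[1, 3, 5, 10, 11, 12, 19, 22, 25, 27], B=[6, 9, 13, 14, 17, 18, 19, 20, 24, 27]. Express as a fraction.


A intersect B = [19, 27]
|A intersect B| = 2
A union B = [1, 3, 5, 6, 9, 10, 11, 12, 13, 14, 17, 18, 19, 20, 22, 24, 25, 27]
|A union B| = 18
Jaccard = 2/18 = 1/9

1/9


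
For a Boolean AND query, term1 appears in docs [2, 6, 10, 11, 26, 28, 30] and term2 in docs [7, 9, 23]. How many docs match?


Boolean AND: find intersection of posting lists
term1 docs: [2, 6, 10, 11, 26, 28, 30]
term2 docs: [7, 9, 23]
Intersection: []
|intersection| = 0

0


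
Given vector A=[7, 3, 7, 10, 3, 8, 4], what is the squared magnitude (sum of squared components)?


|A|^2 = sum of squared components
A[0]^2 = 7^2 = 49
A[1]^2 = 3^2 = 9
A[2]^2 = 7^2 = 49
A[3]^2 = 10^2 = 100
A[4]^2 = 3^2 = 9
A[5]^2 = 8^2 = 64
A[6]^2 = 4^2 = 16
Sum = 49 + 9 + 49 + 100 + 9 + 64 + 16 = 296

296


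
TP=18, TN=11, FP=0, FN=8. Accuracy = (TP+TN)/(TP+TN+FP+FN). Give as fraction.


Accuracy = (TP + TN) / (TP + TN + FP + FN)
TP + TN = 18 + 11 = 29
Total = 18 + 11 + 0 + 8 = 37
Accuracy = 29 / 37 = 29/37

29/37


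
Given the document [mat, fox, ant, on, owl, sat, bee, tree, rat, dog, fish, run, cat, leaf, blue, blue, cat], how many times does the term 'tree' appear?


Document has 17 words
Scanning for 'tree':
Found at positions: [7]
Count = 1

1


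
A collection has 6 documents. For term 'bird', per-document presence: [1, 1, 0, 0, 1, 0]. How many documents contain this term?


Checking each document for 'bird':
Doc 1: present
Doc 2: present
Doc 3: absent
Doc 4: absent
Doc 5: present
Doc 6: absent
df = sum of presences = 1 + 1 + 0 + 0 + 1 + 0 = 3

3


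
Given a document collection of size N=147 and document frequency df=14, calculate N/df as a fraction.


IDF ratio = N / df
= 147 / 14
= 21/2

21/2


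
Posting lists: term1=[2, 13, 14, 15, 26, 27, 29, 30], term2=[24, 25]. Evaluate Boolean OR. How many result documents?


Boolean OR: find union of posting lists
term1 docs: [2, 13, 14, 15, 26, 27, 29, 30]
term2 docs: [24, 25]
Union: [2, 13, 14, 15, 24, 25, 26, 27, 29, 30]
|union| = 10

10


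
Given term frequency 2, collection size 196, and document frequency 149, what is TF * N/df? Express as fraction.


TF * (N/df)
= 2 * (196/149)
= 2 * 196/149
= 392/149

392/149


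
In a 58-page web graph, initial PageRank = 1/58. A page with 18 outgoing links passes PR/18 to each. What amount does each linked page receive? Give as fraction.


Initial PR = 1/58 = 1/58
Outlinks = 18
Contribution per link = PR / outlinks
= 1/58 / 18
= 1/1044

1/1044


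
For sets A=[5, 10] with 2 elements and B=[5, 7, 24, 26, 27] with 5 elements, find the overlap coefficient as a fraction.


A intersect B = [5]
|A intersect B| = 1
min(|A|, |B|) = min(2, 5) = 2
Overlap = 1 / 2 = 1/2

1/2


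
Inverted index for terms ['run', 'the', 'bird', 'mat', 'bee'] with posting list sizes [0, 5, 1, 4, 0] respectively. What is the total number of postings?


Summing posting list sizes:
'run': 0 postings
'the': 5 postings
'bird': 1 postings
'mat': 4 postings
'bee': 0 postings
Total = 0 + 5 + 1 + 4 + 0 = 10

10


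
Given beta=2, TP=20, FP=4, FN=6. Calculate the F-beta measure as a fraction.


P = TP/(TP+FP) = 20/24 = 5/6
R = TP/(TP+FN) = 20/26 = 10/13
beta^2 = 2^2 = 4
(1 + beta^2) = 5
Numerator = (1+beta^2)*P*R = 125/39
Denominator = beta^2*P + R = 10/3 + 10/13 = 160/39
F_beta = 25/32

25/32


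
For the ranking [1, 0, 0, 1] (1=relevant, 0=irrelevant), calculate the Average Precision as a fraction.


Computing P@k for each relevant position:
Position 1: relevant, P@1 = 1/1 = 1
Position 2: not relevant
Position 3: not relevant
Position 4: relevant, P@4 = 2/4 = 1/2
Sum of P@k = 1 + 1/2 = 3/2
AP = 3/2 / 2 = 3/4

3/4


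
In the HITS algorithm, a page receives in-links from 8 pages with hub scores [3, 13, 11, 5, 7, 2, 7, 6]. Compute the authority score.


Authority = sum of hub scores of in-linkers
In-link 1: hub score = 3
In-link 2: hub score = 13
In-link 3: hub score = 11
In-link 4: hub score = 5
In-link 5: hub score = 7
In-link 6: hub score = 2
In-link 7: hub score = 7
In-link 8: hub score = 6
Authority = 3 + 13 + 11 + 5 + 7 + 2 + 7 + 6 = 54

54


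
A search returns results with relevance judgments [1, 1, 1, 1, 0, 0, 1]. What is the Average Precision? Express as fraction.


Computing P@k for each relevant position:
Position 1: relevant, P@1 = 1/1 = 1
Position 2: relevant, P@2 = 2/2 = 1
Position 3: relevant, P@3 = 3/3 = 1
Position 4: relevant, P@4 = 4/4 = 1
Position 5: not relevant
Position 6: not relevant
Position 7: relevant, P@7 = 5/7 = 5/7
Sum of P@k = 1 + 1 + 1 + 1 + 5/7 = 33/7
AP = 33/7 / 5 = 33/35

33/35


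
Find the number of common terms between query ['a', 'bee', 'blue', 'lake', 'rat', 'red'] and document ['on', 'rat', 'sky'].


Query terms: ['a', 'bee', 'blue', 'lake', 'rat', 'red']
Document terms: ['on', 'rat', 'sky']
Common terms: ['rat']
Overlap count = 1

1


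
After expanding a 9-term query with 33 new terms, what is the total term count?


Original terms: 9
Expansion terms: 33
Total = 9 + 33 = 42

42


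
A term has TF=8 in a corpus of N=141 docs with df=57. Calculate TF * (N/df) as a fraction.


TF * (N/df)
= 8 * (141/57)
= 8 * 47/19
= 376/19

376/19


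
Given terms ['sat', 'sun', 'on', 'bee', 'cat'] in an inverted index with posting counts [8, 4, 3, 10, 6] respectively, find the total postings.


Summing posting list sizes:
'sat': 8 postings
'sun': 4 postings
'on': 3 postings
'bee': 10 postings
'cat': 6 postings
Total = 8 + 4 + 3 + 10 + 6 = 31

31


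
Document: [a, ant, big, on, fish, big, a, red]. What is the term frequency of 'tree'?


Document has 8 words
Scanning for 'tree':
Term not found in document
Count = 0

0


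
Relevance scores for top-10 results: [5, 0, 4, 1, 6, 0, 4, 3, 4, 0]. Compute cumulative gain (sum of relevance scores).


Cumulative Gain = sum of relevance scores
Position 1: rel=5, running sum=5
Position 2: rel=0, running sum=5
Position 3: rel=4, running sum=9
Position 4: rel=1, running sum=10
Position 5: rel=6, running sum=16
Position 6: rel=0, running sum=16
Position 7: rel=4, running sum=20
Position 8: rel=3, running sum=23
Position 9: rel=4, running sum=27
Position 10: rel=0, running sum=27
CG = 27

27


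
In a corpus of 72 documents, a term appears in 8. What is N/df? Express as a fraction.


IDF ratio = N / df
= 72 / 8
= 9

9


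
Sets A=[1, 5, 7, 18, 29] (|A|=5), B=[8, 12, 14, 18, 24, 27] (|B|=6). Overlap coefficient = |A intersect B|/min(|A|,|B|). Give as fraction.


A intersect B = [18]
|A intersect B| = 1
min(|A|, |B|) = min(5, 6) = 5
Overlap = 1 / 5 = 1/5

1/5


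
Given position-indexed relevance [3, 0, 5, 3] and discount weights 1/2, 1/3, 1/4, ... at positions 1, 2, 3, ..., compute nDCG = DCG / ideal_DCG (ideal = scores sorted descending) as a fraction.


Position discount weights w_i = 1/(i+1) for i=1..4:
Weights = [1/2, 1/3, 1/4, 1/5]
Actual relevance: [3, 0, 5, 3]
DCG = 3/2 + 0/3 + 5/4 + 3/5 = 67/20
Ideal relevance (sorted desc): [5, 3, 3, 0]
Ideal DCG = 5/2 + 3/3 + 3/4 + 0/5 = 17/4
nDCG = DCG / ideal_DCG = 67/20 / 17/4 = 67/85

67/85


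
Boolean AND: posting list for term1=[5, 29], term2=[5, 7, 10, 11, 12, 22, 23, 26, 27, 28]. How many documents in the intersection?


Boolean AND: find intersection of posting lists
term1 docs: [5, 29]
term2 docs: [5, 7, 10, 11, 12, 22, 23, 26, 27, 28]
Intersection: [5]
|intersection| = 1

1


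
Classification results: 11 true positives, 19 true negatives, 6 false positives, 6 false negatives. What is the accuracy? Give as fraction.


Accuracy = (TP + TN) / (TP + TN + FP + FN)
TP + TN = 11 + 19 = 30
Total = 11 + 19 + 6 + 6 = 42
Accuracy = 30 / 42 = 5/7

5/7


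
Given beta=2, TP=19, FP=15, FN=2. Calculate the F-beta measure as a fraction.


P = TP/(TP+FP) = 19/34 = 19/34
R = TP/(TP+FN) = 19/21 = 19/21
beta^2 = 2^2 = 4
(1 + beta^2) = 5
Numerator = (1+beta^2)*P*R = 1805/714
Denominator = beta^2*P + R = 38/17 + 19/21 = 1121/357
F_beta = 95/118

95/118


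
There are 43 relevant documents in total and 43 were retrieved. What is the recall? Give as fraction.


Recall = retrieved_relevant / total_relevant
= 43 / 43
= 43 / (43 + 0)
= 1

1


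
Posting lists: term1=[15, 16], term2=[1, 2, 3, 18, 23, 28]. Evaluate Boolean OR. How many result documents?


Boolean OR: find union of posting lists
term1 docs: [15, 16]
term2 docs: [1, 2, 3, 18, 23, 28]
Union: [1, 2, 3, 15, 16, 18, 23, 28]
|union| = 8

8


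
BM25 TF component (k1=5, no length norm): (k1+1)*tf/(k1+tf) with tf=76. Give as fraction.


BM25 TF component = (k1+1)*tf / (k1+tf)
k1 = 5, tf = 76
Numerator = (5+1)*76 = 456
Denominator = 5 + 76 = 81
= 456/81 = 152/27

152/27


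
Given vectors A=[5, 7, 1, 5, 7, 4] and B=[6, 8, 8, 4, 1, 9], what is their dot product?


Dot product = sum of element-wise products
A[0]*B[0] = 5*6 = 30
A[1]*B[1] = 7*8 = 56
A[2]*B[2] = 1*8 = 8
A[3]*B[3] = 5*4 = 20
A[4]*B[4] = 7*1 = 7
A[5]*B[5] = 4*9 = 36
Sum = 30 + 56 + 8 + 20 + 7 + 36 = 157

157


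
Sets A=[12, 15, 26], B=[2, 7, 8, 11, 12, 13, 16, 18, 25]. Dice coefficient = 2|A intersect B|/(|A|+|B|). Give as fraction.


A intersect B = [12]
|A intersect B| = 1
|A| = 3, |B| = 9
Dice = 2*1 / (3+9)
= 2 / 12 = 1/6

1/6


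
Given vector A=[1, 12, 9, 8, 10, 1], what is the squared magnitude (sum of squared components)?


|A|^2 = sum of squared components
A[0]^2 = 1^2 = 1
A[1]^2 = 12^2 = 144
A[2]^2 = 9^2 = 81
A[3]^2 = 8^2 = 64
A[4]^2 = 10^2 = 100
A[5]^2 = 1^2 = 1
Sum = 1 + 144 + 81 + 64 + 100 + 1 = 391

391


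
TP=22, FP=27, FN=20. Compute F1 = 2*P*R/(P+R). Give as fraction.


F1 = 2 * P * R / (P + R)
P = TP/(TP+FP) = 22/49 = 22/49
R = TP/(TP+FN) = 22/42 = 11/21
2 * P * R = 2 * 22/49 * 11/21 = 484/1029
P + R = 22/49 + 11/21 = 143/147
F1 = 484/1029 / 143/147 = 44/91

44/91


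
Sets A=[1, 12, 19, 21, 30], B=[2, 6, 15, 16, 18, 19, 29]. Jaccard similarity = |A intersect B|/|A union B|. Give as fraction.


A intersect B = [19]
|A intersect B| = 1
A union B = [1, 2, 6, 12, 15, 16, 18, 19, 21, 29, 30]
|A union B| = 11
Jaccard = 1/11 = 1/11

1/11


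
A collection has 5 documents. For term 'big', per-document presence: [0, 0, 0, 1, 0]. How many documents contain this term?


Checking each document for 'big':
Doc 1: absent
Doc 2: absent
Doc 3: absent
Doc 4: present
Doc 5: absent
df = sum of presences = 0 + 0 + 0 + 1 + 0 = 1

1


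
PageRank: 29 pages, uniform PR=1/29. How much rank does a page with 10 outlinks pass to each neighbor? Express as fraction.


Initial PR = 1/29 = 1/29
Outlinks = 10
Contribution per link = PR / outlinks
= 1/29 / 10
= 1/290

1/290


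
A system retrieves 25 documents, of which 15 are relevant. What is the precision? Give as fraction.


Precision = relevant_retrieved / total_retrieved
= 15 / 25
= 15 / (15 + 10)
= 3/5

3/5


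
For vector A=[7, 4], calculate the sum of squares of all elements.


|A|^2 = sum of squared components
A[0]^2 = 7^2 = 49
A[1]^2 = 4^2 = 16
Sum = 49 + 16 = 65

65


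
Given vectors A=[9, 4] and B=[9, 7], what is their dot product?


Dot product = sum of element-wise products
A[0]*B[0] = 9*9 = 81
A[1]*B[1] = 4*7 = 28
Sum = 81 + 28 = 109

109


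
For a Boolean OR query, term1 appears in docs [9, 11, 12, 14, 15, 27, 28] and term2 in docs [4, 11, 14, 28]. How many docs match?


Boolean OR: find union of posting lists
term1 docs: [9, 11, 12, 14, 15, 27, 28]
term2 docs: [4, 11, 14, 28]
Union: [4, 9, 11, 12, 14, 15, 27, 28]
|union| = 8

8


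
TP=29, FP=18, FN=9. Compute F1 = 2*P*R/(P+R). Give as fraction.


F1 = 2 * P * R / (P + R)
P = TP/(TP+FP) = 29/47 = 29/47
R = TP/(TP+FN) = 29/38 = 29/38
2 * P * R = 2 * 29/47 * 29/38 = 841/893
P + R = 29/47 + 29/38 = 2465/1786
F1 = 841/893 / 2465/1786 = 58/85

58/85


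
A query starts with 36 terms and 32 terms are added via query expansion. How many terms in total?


Original terms: 36
Expansion terms: 32
Total = 36 + 32 = 68

68


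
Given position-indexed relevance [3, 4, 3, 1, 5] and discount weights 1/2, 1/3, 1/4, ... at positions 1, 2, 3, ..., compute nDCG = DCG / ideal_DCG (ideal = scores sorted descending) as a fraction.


Position discount weights w_i = 1/(i+1) for i=1..5:
Weights = [1/2, 1/3, 1/4, 1/5, 1/6]
Actual relevance: [3, 4, 3, 1, 5]
DCG = 3/2 + 4/3 + 3/4 + 1/5 + 5/6 = 277/60
Ideal relevance (sorted desc): [5, 4, 3, 3, 1]
Ideal DCG = 5/2 + 4/3 + 3/4 + 3/5 + 1/6 = 107/20
nDCG = DCG / ideal_DCG = 277/60 / 107/20 = 277/321

277/321


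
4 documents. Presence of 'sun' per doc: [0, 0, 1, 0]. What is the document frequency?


Checking each document for 'sun':
Doc 1: absent
Doc 2: absent
Doc 3: present
Doc 4: absent
df = sum of presences = 0 + 0 + 1 + 0 = 1

1


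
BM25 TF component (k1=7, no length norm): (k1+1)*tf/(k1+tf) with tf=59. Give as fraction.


BM25 TF component = (k1+1)*tf / (k1+tf)
k1 = 7, tf = 59
Numerator = (7+1)*59 = 472
Denominator = 7 + 59 = 66
= 472/66 = 236/33

236/33


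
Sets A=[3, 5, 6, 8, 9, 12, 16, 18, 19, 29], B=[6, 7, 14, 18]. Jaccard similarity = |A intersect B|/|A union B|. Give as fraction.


A intersect B = [6, 18]
|A intersect B| = 2
A union B = [3, 5, 6, 7, 8, 9, 12, 14, 16, 18, 19, 29]
|A union B| = 12
Jaccard = 2/12 = 1/6

1/6


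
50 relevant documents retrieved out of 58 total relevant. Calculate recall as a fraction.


Recall = retrieved_relevant / total_relevant
= 50 / 58
= 50 / (50 + 8)
= 25/29

25/29


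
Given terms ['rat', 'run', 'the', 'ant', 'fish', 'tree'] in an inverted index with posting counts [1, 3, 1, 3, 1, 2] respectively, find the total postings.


Summing posting list sizes:
'rat': 1 postings
'run': 3 postings
'the': 1 postings
'ant': 3 postings
'fish': 1 postings
'tree': 2 postings
Total = 1 + 3 + 1 + 3 + 1 + 2 = 11

11


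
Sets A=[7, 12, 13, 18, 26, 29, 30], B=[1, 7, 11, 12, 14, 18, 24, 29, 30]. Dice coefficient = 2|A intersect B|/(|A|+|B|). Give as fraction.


A intersect B = [7, 12, 18, 29, 30]
|A intersect B| = 5
|A| = 7, |B| = 9
Dice = 2*5 / (7+9)
= 10 / 16 = 5/8

5/8


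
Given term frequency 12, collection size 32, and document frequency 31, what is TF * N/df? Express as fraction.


TF * (N/df)
= 12 * (32/31)
= 12 * 32/31
= 384/31

384/31


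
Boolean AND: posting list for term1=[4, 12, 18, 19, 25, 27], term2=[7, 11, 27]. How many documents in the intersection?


Boolean AND: find intersection of posting lists
term1 docs: [4, 12, 18, 19, 25, 27]
term2 docs: [7, 11, 27]
Intersection: [27]
|intersection| = 1

1


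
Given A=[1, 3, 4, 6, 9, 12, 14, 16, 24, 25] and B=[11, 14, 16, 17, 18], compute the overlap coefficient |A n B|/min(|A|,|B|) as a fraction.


A intersect B = [14, 16]
|A intersect B| = 2
min(|A|, |B|) = min(10, 5) = 5
Overlap = 2 / 5 = 2/5

2/5


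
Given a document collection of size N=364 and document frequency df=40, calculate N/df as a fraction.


IDF ratio = N / df
= 364 / 40
= 91/10

91/10


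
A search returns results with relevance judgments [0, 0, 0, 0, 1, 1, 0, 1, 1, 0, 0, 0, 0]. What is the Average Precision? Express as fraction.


Computing P@k for each relevant position:
Position 1: not relevant
Position 2: not relevant
Position 3: not relevant
Position 4: not relevant
Position 5: relevant, P@5 = 1/5 = 1/5
Position 6: relevant, P@6 = 2/6 = 1/3
Position 7: not relevant
Position 8: relevant, P@8 = 3/8 = 3/8
Position 9: relevant, P@9 = 4/9 = 4/9
Position 10: not relevant
Position 11: not relevant
Position 12: not relevant
Position 13: not relevant
Sum of P@k = 1/5 + 1/3 + 3/8 + 4/9 = 487/360
AP = 487/360 / 4 = 487/1440

487/1440


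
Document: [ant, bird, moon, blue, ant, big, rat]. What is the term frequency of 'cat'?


Document has 7 words
Scanning for 'cat':
Term not found in document
Count = 0

0


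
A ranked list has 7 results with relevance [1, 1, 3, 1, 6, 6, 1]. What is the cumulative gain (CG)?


Cumulative Gain = sum of relevance scores
Position 1: rel=1, running sum=1
Position 2: rel=1, running sum=2
Position 3: rel=3, running sum=5
Position 4: rel=1, running sum=6
Position 5: rel=6, running sum=12
Position 6: rel=6, running sum=18
Position 7: rel=1, running sum=19
CG = 19

19


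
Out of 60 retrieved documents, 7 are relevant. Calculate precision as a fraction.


Precision = relevant_retrieved / total_retrieved
= 7 / 60
= 7 / (7 + 53)
= 7/60

7/60


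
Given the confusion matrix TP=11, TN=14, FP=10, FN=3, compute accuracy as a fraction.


Accuracy = (TP + TN) / (TP + TN + FP + FN)
TP + TN = 11 + 14 = 25
Total = 11 + 14 + 10 + 3 = 38
Accuracy = 25 / 38 = 25/38

25/38


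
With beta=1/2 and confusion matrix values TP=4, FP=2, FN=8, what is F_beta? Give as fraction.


P = TP/(TP+FP) = 4/6 = 2/3
R = TP/(TP+FN) = 4/12 = 1/3
beta^2 = 1/2^2 = 1/4
(1 + beta^2) = 5/4
Numerator = (1+beta^2)*P*R = 5/18
Denominator = beta^2*P + R = 1/6 + 1/3 = 1/2
F_beta = 5/9

5/9


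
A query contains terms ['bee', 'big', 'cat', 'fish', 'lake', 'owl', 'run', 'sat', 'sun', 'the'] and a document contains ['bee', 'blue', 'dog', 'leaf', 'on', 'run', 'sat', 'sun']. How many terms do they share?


Query terms: ['bee', 'big', 'cat', 'fish', 'lake', 'owl', 'run', 'sat', 'sun', 'the']
Document terms: ['bee', 'blue', 'dog', 'leaf', 'on', 'run', 'sat', 'sun']
Common terms: ['bee', 'run', 'sat', 'sun']
Overlap count = 4

4


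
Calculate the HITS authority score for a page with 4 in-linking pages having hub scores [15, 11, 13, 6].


Authority = sum of hub scores of in-linkers
In-link 1: hub score = 15
In-link 2: hub score = 11
In-link 3: hub score = 13
In-link 4: hub score = 6
Authority = 15 + 11 + 13 + 6 = 45

45


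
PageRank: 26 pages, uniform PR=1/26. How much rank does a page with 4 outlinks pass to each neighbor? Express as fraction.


Initial PR = 1/26 = 1/26
Outlinks = 4
Contribution per link = PR / outlinks
= 1/26 / 4
= 1/104

1/104


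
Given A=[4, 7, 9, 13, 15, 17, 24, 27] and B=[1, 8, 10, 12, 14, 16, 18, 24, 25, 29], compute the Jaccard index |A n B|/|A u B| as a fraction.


A intersect B = [24]
|A intersect B| = 1
A union B = [1, 4, 7, 8, 9, 10, 12, 13, 14, 15, 16, 17, 18, 24, 25, 27, 29]
|A union B| = 17
Jaccard = 1/17 = 1/17

1/17


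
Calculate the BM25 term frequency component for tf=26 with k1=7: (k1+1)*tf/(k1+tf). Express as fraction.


BM25 TF component = (k1+1)*tf / (k1+tf)
k1 = 7, tf = 26
Numerator = (7+1)*26 = 208
Denominator = 7 + 26 = 33
= 208/33 = 208/33

208/33


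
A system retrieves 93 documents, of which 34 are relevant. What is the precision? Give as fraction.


Precision = relevant_retrieved / total_retrieved
= 34 / 93
= 34 / (34 + 59)
= 34/93

34/93


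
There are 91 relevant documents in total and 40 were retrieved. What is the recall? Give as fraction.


Recall = retrieved_relevant / total_relevant
= 40 / 91
= 40 / (40 + 51)
= 40/91

40/91


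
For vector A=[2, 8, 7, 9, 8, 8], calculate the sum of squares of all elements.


|A|^2 = sum of squared components
A[0]^2 = 2^2 = 4
A[1]^2 = 8^2 = 64
A[2]^2 = 7^2 = 49
A[3]^2 = 9^2 = 81
A[4]^2 = 8^2 = 64
A[5]^2 = 8^2 = 64
Sum = 4 + 64 + 49 + 81 + 64 + 64 = 326

326


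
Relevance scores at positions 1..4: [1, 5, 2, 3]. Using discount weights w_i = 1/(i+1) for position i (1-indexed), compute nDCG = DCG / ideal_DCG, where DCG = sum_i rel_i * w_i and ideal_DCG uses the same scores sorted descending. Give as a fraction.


Position discount weights w_i = 1/(i+1) for i=1..4:
Weights = [1/2, 1/3, 1/4, 1/5]
Actual relevance: [1, 5, 2, 3]
DCG = 1/2 + 5/3 + 2/4 + 3/5 = 49/15
Ideal relevance (sorted desc): [5, 3, 2, 1]
Ideal DCG = 5/2 + 3/3 + 2/4 + 1/5 = 21/5
nDCG = DCG / ideal_DCG = 49/15 / 21/5 = 7/9

7/9


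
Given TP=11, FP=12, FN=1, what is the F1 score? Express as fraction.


F1 = 2 * P * R / (P + R)
P = TP/(TP+FP) = 11/23 = 11/23
R = TP/(TP+FN) = 11/12 = 11/12
2 * P * R = 2 * 11/23 * 11/12 = 121/138
P + R = 11/23 + 11/12 = 385/276
F1 = 121/138 / 385/276 = 22/35

22/35


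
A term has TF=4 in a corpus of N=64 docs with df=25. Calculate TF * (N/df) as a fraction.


TF * (N/df)
= 4 * (64/25)
= 4 * 64/25
= 256/25

256/25


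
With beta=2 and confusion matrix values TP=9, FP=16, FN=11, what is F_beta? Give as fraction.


P = TP/(TP+FP) = 9/25 = 9/25
R = TP/(TP+FN) = 9/20 = 9/20
beta^2 = 2^2 = 4
(1 + beta^2) = 5
Numerator = (1+beta^2)*P*R = 81/100
Denominator = beta^2*P + R = 36/25 + 9/20 = 189/100
F_beta = 3/7

3/7
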